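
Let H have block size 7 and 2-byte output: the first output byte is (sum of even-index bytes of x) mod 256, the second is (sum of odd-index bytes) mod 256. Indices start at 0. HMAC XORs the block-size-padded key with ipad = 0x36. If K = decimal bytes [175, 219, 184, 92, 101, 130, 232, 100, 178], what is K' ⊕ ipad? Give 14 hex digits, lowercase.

502b3636363636

Key decimal bytes [175, 219, 184, 92, 101, 130, 232, 100, 178] = af db b8 5c 65 82 e8 64 b2 is 9 bytes > B = 7, so hash it first: H(key) = 66 1d, then zero-pad to 7 bytes: K' = 66 1d 00 00 00 00 00.
XOR each byte with 0x36: 66⊕36=50, 1d⊕36=2b, 00⊕36=36, 00⊕36=36, 00⊕36=36, 00⊕36=36, 00⊕36=36.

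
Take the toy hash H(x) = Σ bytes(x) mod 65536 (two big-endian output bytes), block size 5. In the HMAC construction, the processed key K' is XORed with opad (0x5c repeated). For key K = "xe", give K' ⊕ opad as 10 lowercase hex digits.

24395c5c5c

Key "xe" = 78 65 is 2 bytes ≤ B = 5; zero-pad to 5 bytes: K' = 78 65 00 00 00.
XOR each byte with 0x5c: 78⊕5c=24, 65⊕5c=39, 00⊕5c=5c, 00⊕5c=5c, 00⊕5c=5c.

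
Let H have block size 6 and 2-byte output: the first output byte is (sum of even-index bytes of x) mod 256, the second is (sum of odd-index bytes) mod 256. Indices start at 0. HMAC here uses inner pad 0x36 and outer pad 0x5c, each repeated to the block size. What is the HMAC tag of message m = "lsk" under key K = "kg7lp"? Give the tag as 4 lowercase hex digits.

491b

Key "kg7lp" = 6b 67 37 6c 70 is 5 bytes ≤ B = 6; zero-pad to 6 bytes: K' = 6b 67 37 6c 70 00.
K' ⊕ ipad = 5d 51 01 5a 46 36.  K' ⊕ opad = 37 3b 6b 30 2c 5c.
Inner input = (K'⊕ipad) ∥ m = 5d 51 01 5a 46 36 ∥ 6c 73 6b.
Inner hash: even-index sum = 379 mod 256 = 123; odd-index sum = 340 mod 256 = 84 → 7b 54.
Outer input = (K'⊕opad) ∥ inner = 37 3b 6b 30 2c 5c ∥ 7b 54.
Outer hash (tag): even-index sum = 329 mod 256 = 73; odd-index sum = 283 mod 256 = 27 → 49 1b.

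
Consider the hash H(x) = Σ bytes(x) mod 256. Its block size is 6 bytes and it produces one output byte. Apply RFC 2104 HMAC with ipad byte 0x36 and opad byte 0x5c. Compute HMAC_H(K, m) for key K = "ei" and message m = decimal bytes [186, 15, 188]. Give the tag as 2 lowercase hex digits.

ed

Key "ei" = 65 69 is 2 bytes ≤ B = 6; zero-pad to 6 bytes: K' = 65 69 00 00 00 00.
K' ⊕ ipad = 53 5f 36 36 36 36.  K' ⊕ opad = 39 35 5c 5c 5c 5c.
Inner input = (K'⊕ipad) ∥ m = 53 5f 36 36 36 36 ∥ ba 0f bc.
Inner hash: sum = 83+95+54+54+54+54+186+15+188 = 783; mod 256 = 15 → 0f.
Outer input = (K'⊕opad) ∥ inner = 39 35 5c 5c 5c 5c ∥ 0f.
Outer hash (tag): sum = 57+53+92+92+92+92+15 = 493; mod 256 = 237 → ed.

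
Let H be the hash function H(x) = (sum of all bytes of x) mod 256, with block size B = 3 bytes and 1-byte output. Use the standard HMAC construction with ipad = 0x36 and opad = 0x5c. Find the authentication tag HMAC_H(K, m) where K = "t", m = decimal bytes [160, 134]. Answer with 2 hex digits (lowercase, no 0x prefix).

Key "t" = 74 is 1 byte ≤ B = 3; zero-pad to 3 bytes: K' = 74 00 00.
K' ⊕ ipad = 42 36 36.  K' ⊕ opad = 28 5c 5c.
Inner input = (K'⊕ipad) ∥ m = 42 36 36 ∥ a0 86.
Inner hash: sum = 66+54+54+160+134 = 468; mod 256 = 212 → d4.
Outer input = (K'⊕opad) ∥ inner = 28 5c 5c ∥ d4.
Outer hash (tag): sum = 40+92+92+212 = 436; mod 256 = 180 → b4.

b4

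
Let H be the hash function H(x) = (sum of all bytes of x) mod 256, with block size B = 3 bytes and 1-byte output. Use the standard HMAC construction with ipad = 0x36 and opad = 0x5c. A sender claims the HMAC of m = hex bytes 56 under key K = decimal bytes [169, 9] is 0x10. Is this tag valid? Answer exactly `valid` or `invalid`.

valid

Key decimal bytes [169, 9] = a9 09 is 2 bytes ≤ B = 3; zero-pad to 3 bytes: K' = a9 09 00.
K' ⊕ ipad = 9f 3f 36; K' ⊕ opad = f5 55 5c.
Inner hash: sum = 159+63+54+86 = 362; mod 256 = 106 → 6a.
Outer hash (recomputed tag): sum = 245+85+92+106 = 528; mod 256 = 16 → 10.
Recomputed tag = 10; claimed = 10 → match.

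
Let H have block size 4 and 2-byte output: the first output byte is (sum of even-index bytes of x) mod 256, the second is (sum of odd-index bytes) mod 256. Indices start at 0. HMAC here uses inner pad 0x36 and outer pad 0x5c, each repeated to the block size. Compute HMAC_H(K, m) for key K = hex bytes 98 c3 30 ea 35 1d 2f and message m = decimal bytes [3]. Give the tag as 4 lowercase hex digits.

1f24

Key hex bytes 98 c3 30 ea 35 1d 2f is 7 bytes > B = 4, so hash it first: H(key) = 2c ca, then zero-pad to 4 bytes: K' = 2c ca 00 00.
K' ⊕ ipad = 1a fc 36 36.  K' ⊕ opad = 70 96 5c 5c.
Inner input = (K'⊕ipad) ∥ m = 1a fc 36 36 ∥ 03.
Inner hash: even-index sum = 83 mod 256 = 83; odd-index sum = 306 mod 256 = 50 → 53 32.
Outer input = (K'⊕opad) ∥ inner = 70 96 5c 5c ∥ 53 32.
Outer hash (tag): even-index sum = 287 mod 256 = 31; odd-index sum = 292 mod 256 = 36 → 1f 24.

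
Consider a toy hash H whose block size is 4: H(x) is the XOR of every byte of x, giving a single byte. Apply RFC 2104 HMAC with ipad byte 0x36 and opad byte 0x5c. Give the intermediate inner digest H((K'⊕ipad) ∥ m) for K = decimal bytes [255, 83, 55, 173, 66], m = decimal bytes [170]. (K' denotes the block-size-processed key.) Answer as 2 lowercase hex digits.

de

Key decimal bytes [255, 83, 55, 173, 66] = ff 53 37 ad 42 is 5 bytes > B = 4, so hash it first: H(key) = 74, then zero-pad to 4 bytes: K' = 74 00 00 00.
K' ⊕ ipad = 42 36 36 36.
Inner input = 42 36 36 36 ∥ aa.
Inner hash: XOR 42⊕36⊕36⊕36⊕aa = de.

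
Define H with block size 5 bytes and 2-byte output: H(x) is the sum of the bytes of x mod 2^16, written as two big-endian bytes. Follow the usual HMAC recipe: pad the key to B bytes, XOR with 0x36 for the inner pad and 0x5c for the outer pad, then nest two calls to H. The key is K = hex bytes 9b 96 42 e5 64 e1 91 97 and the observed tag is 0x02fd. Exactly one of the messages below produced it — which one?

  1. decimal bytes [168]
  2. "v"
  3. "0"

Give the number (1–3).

3

Key hex bytes 9b 96 42 e5 64 e1 91 97 is 8 bytes > B = 5, so hash it first: H(key) = 04 c5, then zero-pad to 5 bytes: K' = 04 c5 00 00 00.
K' ⊕ ipad = 32 f3 36 36 36; K' ⊕ opad = 58 99 5c 5c 5c.
m1: inner = H(32 f3 36 36 36 a8) = 02 6f; tag = H(58 99 5c 5c 5c 02 6f) = 0276
m2: inner = H(32 f3 36 36 36 76) = 02 3d; tag = H(58 99 5c 5c 5c 02 3d) = 0244
m3: inner = H(32 f3 36 36 36 30) = 01 f7; tag = H(58 99 5c 5c 5c 01 f7) = 02fd ← matches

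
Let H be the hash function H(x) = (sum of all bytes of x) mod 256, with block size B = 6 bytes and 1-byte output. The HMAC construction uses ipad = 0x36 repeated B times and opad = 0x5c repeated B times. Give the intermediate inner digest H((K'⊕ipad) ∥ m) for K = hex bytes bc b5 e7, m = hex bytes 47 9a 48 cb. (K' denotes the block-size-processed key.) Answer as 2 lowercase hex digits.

Key hex bytes bc b5 e7 is 3 bytes ≤ B = 6; zero-pad to 6 bytes: K' = bc b5 e7 00 00 00.
K' ⊕ ipad = 8a 83 d1 36 36 36.
Inner input = 8a 83 d1 36 36 36 ∥ 47 9a 48 cb.
Inner hash: sum = 138+131+209+54+54+54+71+154+72+203 = 1140; mod 256 = 116 → 74.

74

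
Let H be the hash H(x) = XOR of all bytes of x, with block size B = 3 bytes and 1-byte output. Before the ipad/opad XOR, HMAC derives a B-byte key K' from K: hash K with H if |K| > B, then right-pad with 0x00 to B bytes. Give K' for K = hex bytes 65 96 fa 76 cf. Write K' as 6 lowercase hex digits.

|K| = 5 > B = 3, so first hash the key.
H(K): XOR 65⊕96⊕fa⊕76⊕cf = b0.
Zero-pad H(K) = b0 to 3 bytes: K' = b0 00 00.

b00000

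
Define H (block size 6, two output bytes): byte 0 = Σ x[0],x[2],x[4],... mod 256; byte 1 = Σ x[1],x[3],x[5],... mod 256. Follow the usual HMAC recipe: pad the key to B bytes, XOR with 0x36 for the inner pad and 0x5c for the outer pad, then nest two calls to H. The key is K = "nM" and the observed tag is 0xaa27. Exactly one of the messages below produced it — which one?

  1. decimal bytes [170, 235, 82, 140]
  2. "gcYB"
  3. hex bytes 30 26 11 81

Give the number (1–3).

1

Key "nM" = 6e 4d is 2 bytes ≤ B = 6; zero-pad to 6 bytes: K' = 6e 4d 00 00 00 00.
K' ⊕ ipad = 58 7b 36 36 36 36; K' ⊕ opad = 32 11 5c 5c 5c 5c.
m1: inner = H(58 7b 36 36 36 36 aa eb 52 8c) = c0 5e; tag = H(32 11 5c 5c 5c 5c c0 5e) = aa27 ← matches
m2: inner = H(58 7b 36 36 36 36 67 63 59 42) = 84 8c; tag = H(32 11 5c 5c 5c 5c 84 8c) = 6e55
m3: inner = H(58 7b 36 36 36 36 30 26 11 81) = 05 8e; tag = H(32 11 5c 5c 5c 5c 05 8e) = ef57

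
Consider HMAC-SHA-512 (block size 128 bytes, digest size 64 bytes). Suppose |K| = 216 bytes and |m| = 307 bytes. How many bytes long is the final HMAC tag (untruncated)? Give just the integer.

64

The tag is one SHA-512 digest: 64 bytes.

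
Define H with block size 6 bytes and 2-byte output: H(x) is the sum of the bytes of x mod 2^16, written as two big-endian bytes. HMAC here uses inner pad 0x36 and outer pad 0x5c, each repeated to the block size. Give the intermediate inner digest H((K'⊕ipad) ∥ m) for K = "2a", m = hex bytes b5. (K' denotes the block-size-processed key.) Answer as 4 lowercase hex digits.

01e8

Key "2a" = 32 61 is 2 bytes ≤ B = 6; zero-pad to 6 bytes: K' = 32 61 00 00 00 00.
K' ⊕ ipad = 04 57 36 36 36 36.
Inner input = 04 57 36 36 36 36 ∥ b5.
Inner hash: sum = 4+87+54+54+54+54+181 = 488 → 01 e8.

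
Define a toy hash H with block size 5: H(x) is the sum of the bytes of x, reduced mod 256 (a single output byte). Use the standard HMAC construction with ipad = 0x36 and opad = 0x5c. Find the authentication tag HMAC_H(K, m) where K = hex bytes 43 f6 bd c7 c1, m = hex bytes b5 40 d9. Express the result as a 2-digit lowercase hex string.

Key hex bytes 43 f6 bd c7 c1 is exactly B = 5 bytes: K' = 43 f6 bd c7 c1.
K' ⊕ ipad = 75 c0 8b f1 f7.  K' ⊕ opad = 1f aa e1 9b 9d.
Inner input = (K'⊕ipad) ∥ m = 75 c0 8b f1 f7 ∥ b5 40 d9.
Inner hash: sum = 117+192+139+241+247+181+64+217 = 1398; mod 256 = 118 → 76.
Outer input = (K'⊕opad) ∥ inner = 1f aa e1 9b 9d ∥ 76.
Outer hash (tag): sum = 31+170+225+155+157+118 = 856; mod 256 = 88 → 58.

58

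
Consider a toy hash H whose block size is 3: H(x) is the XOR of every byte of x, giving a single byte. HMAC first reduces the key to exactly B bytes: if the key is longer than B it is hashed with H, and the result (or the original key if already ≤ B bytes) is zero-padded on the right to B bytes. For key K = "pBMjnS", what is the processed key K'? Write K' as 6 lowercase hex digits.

280000

|K| = 6 > B = 3, so first hash the key.
H(K): XOR 70⊕42⊕4d⊕6a⊕6e⊕53 = 28.
Zero-pad H(K) = 28 to 3 bytes: K' = 28 00 00.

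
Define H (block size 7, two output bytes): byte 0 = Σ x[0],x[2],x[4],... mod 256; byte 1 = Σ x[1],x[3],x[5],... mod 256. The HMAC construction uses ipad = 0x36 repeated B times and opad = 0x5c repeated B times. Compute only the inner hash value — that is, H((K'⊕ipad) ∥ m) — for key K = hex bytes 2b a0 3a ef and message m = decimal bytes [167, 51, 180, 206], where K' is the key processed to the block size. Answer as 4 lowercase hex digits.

9600

Key hex bytes 2b a0 3a ef is 4 bytes ≤ B = 7; zero-pad to 7 bytes: K' = 2b a0 3a ef 00 00 00.
K' ⊕ ipad = 1d 96 0c d9 36 36 36.
Inner input = 1d 96 0c d9 36 36 36 ∥ a7 33 b4 ce.
Inner hash: even-index sum = 406 mod 256 = 150; odd-index sum = 768 mod 256 = 0 → 96 00.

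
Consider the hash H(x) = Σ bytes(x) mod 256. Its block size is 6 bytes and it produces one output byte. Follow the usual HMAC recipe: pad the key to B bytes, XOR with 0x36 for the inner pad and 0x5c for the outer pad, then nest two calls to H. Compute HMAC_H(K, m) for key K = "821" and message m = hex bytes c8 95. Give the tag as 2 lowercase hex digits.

Key "821" = 38 32 31 is 3 bytes ≤ B = 6; zero-pad to 6 bytes: K' = 38 32 31 00 00 00.
K' ⊕ ipad = 0e 04 07 36 36 36.  K' ⊕ opad = 64 6e 6d 5c 5c 5c.
Inner input = (K'⊕ipad) ∥ m = 0e 04 07 36 36 36 ∥ c8 95.
Inner hash: sum = 14+4+7+54+54+54+200+149 = 536; mod 256 = 24 → 18.
Outer input = (K'⊕opad) ∥ inner = 64 6e 6d 5c 5c 5c ∥ 18.
Outer hash (tag): sum = 100+110+109+92+92+92+24 = 619; mod 256 = 107 → 6b.

6b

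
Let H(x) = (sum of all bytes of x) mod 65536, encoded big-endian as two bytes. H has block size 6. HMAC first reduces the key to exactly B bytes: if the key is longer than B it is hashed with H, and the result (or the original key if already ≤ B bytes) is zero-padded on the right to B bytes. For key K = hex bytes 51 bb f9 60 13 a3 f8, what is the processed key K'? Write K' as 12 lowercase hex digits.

|K| = 7 > B = 6, so first hash the key.
H(K): sum = 81+187+249+96+19+163+248 = 1043 → 04 13.
Zero-pad H(K) = 04 13 to 6 bytes: K' = 04 13 00 00 00 00.

041300000000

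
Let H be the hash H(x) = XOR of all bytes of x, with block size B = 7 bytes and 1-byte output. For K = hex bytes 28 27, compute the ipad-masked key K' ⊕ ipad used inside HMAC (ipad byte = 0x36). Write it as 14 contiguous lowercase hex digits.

1e113636363636

Key hex bytes 28 27 is 2 bytes ≤ B = 7; zero-pad to 7 bytes: K' = 28 27 00 00 00 00 00.
XOR each byte with 0x36: 28⊕36=1e, 27⊕36=11, 00⊕36=36, 00⊕36=36, 00⊕36=36, 00⊕36=36, 00⊕36=36.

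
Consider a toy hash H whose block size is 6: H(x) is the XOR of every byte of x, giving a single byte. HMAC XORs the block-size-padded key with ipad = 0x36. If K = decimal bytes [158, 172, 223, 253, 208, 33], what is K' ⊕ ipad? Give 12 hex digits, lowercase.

Key decimal bytes [158, 172, 223, 253, 208, 33] = 9e ac df fd d0 21 is exactly B = 6 bytes: K' = 9e ac df fd d0 21.
XOR each byte with 0x36: 9e⊕36=a8, ac⊕36=9a, df⊕36=e9, fd⊕36=cb, d0⊕36=e6, 21⊕36=17.

a89ae9cbe617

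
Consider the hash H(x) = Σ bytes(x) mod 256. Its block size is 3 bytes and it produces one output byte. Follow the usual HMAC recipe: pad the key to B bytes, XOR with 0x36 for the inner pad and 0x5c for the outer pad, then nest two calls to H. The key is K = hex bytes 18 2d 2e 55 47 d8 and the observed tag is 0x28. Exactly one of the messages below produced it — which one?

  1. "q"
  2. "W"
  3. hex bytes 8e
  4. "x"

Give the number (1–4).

4

Key hex bytes 18 2d 2e 55 47 d8 is 6 bytes > B = 3, so hash it first: H(key) = e7, then zero-pad to 3 bytes: K' = e7 00 00.
K' ⊕ ipad = d1 36 36; K' ⊕ opad = bb 5c 5c.
m1: inner = H(d1 36 36 71) = ae; tag = H(bb 5c 5c ae) = 21
m2: inner = H(d1 36 36 57) = 94; tag = H(bb 5c 5c 94) = 07
m3: inner = H(d1 36 36 8e) = cb; tag = H(bb 5c 5c cb) = 3e
m4: inner = H(d1 36 36 78) = b5; tag = H(bb 5c 5c b5) = 28 ← matches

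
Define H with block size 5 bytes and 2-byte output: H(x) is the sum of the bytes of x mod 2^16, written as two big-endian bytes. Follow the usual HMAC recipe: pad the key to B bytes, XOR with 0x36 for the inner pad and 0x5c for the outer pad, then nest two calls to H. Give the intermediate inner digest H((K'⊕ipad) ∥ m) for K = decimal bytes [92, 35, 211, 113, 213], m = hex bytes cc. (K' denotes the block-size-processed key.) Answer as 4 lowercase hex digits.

035a

Key decimal bytes [92, 35, 211, 113, 213] = 5c 23 d3 71 d5 is exactly B = 5 bytes: K' = 5c 23 d3 71 d5.
K' ⊕ ipad = 6a 15 e5 47 e3.
Inner input = 6a 15 e5 47 e3 ∥ cc.
Inner hash: sum = 106+21+229+71+227+204 = 858 → 03 5a.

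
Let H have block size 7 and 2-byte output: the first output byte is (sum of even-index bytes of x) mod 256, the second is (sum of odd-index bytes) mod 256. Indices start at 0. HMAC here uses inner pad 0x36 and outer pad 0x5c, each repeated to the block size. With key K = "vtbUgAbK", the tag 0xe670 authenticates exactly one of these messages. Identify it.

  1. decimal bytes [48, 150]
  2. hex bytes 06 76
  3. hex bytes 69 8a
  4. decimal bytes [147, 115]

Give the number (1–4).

2

Key "vtbUgAbK" = 76 74 62 55 67 41 62 4b is 8 bytes > B = 7, so hash it first: H(key) = a1 55, then zero-pad to 7 bytes: K' = a1 55 00 00 00 00 00.
K' ⊕ ipad = 97 63 36 36 36 36 36; K' ⊕ opad = fd 09 5c 5c 5c 5c 5c.
m1: inner = H(97 63 36 36 36 36 36 30 96) = cf ff; tag = H(fd 09 5c 5c 5c 5c 5c cf ff) = 1090
m2: inner = H(97 63 36 36 36 36 36 06 76) = af d5; tag = H(fd 09 5c 5c 5c 5c 5c af d5) = e670 ← matches
m3: inner = H(97 63 36 36 36 36 36 69 8a) = c3 38; tag = H(fd 09 5c 5c 5c 5c 5c c3 38) = 4984
m4: inner = H(97 63 36 36 36 36 36 93 73) = ac 62; tag = H(fd 09 5c 5c 5c 5c 5c ac 62) = 736d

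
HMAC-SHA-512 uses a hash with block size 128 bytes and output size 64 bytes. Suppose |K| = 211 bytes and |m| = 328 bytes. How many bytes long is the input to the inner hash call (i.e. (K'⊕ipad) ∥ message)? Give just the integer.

Key is 211 > 128 bytes, so it is hashed to 64 bytes then zero-padded to 128: |K'| = 128.
Inner input = (K'⊕ipad) ∥ m → 128 + 328 = 456 bytes.

456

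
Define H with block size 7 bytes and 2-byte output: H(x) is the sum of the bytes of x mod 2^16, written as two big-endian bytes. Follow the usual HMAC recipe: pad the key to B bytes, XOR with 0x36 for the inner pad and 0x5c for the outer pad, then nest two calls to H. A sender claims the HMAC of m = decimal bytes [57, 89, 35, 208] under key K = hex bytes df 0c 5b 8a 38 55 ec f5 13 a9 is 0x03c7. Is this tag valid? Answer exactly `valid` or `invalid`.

Key hex bytes df 0c 5b 8a 38 55 ec f5 13 a9 is 10 bytes > B = 7, so hash it first: H(key) = 04 fa, then zero-pad to 7 bytes: K' = 04 fa 00 00 00 00 00.
K' ⊕ ipad = 32 cc 36 36 36 36 36; K' ⊕ opad = 58 a6 5c 5c 5c 5c 5c.
Inner hash: sum = 50+204+54+54+54+54+54+57+89+35+208 = 913 → 03 91.
Outer hash (recomputed tag): sum = 88+166+92+92+92+92+92+3+145 = 862 → 03 5e.
Recomputed tag = 035e; claimed = 03c7 → mismatch.

invalid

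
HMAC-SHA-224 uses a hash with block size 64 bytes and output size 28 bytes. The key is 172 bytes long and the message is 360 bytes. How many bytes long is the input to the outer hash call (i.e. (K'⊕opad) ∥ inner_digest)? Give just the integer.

Key is 172 > 64 bytes, so it is hashed to 28 bytes then zero-padded to 64: |K'| = 64.
Outer input = (K'⊕opad) ∥ H(inner) → 64 + 28 = 92 bytes.

92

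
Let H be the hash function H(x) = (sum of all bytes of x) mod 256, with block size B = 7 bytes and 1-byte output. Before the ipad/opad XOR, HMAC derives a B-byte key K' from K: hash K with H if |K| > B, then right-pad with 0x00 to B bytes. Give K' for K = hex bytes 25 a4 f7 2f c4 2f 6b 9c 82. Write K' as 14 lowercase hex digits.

|K| = 9 > B = 7, so first hash the key.
H(K): sum = 37+164+247+47+196+47+107+156+130 = 1131; mod 256 = 107 → 6b.
Zero-pad H(K) = 6b to 7 bytes: K' = 6b 00 00 00 00 00 00.

6b000000000000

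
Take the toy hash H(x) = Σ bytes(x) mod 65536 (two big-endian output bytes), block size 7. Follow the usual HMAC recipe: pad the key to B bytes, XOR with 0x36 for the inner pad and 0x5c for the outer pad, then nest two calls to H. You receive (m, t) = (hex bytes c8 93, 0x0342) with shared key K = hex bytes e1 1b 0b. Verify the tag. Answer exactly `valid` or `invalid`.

valid

Key hex bytes e1 1b 0b is 3 bytes ≤ B = 7; zero-pad to 7 bytes: K' = e1 1b 0b 00 00 00 00.
K' ⊕ ipad = d7 2d 3d 36 36 36 36; K' ⊕ opad = bd 47 57 5c 5c 5c 5c.
Inner hash: sum = 215+45+61+54+54+54+54+200+147 = 884 → 03 74.
Outer hash (recomputed tag): sum = 189+71+87+92+92+92+92+3+116 = 834 → 03 42.
Recomputed tag = 0342; claimed = 0342 → match.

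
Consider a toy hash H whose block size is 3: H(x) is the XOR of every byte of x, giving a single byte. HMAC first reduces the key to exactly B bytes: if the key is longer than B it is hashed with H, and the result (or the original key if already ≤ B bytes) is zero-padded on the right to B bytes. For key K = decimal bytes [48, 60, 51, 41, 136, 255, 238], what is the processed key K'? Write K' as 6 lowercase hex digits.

8f0000

|K| = 7 > B = 3, so first hash the key.
H(K): XOR 30⊕3c⊕33⊕29⊕88⊕ff⊕ee = 8f.
Zero-pad H(K) = 8f to 3 bytes: K' = 8f 00 00.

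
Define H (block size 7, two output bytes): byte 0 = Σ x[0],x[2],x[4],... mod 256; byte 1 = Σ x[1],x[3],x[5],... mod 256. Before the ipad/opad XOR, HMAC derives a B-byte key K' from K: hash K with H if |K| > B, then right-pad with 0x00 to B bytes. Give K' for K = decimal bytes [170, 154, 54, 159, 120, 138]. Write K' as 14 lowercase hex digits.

Key decimal bytes [170, 154, 54, 159, 120, 138] = aa 9a 36 9f 78 8a is 6 bytes ≤ B = 7; zero-pad to 7 bytes: K' = aa 9a 36 9f 78 8a 00.

aa9a369f788a00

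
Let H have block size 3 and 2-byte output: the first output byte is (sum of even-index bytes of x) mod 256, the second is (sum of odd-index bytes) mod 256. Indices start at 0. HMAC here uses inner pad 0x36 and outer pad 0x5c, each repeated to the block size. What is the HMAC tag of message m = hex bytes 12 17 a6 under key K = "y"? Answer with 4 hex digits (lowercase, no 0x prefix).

Key "y" = 79 is 1 byte ≤ B = 3; zero-pad to 3 bytes: K' = 79 00 00.
K' ⊕ ipad = 4f 36 36.  K' ⊕ opad = 25 5c 5c.
Inner input = (K'⊕ipad) ∥ m = 4f 36 36 ∥ 12 17 a6.
Inner hash: even-index sum = 156 mod 256 = 156; odd-index sum = 238 mod 256 = 238 → 9c ee.
Outer input = (K'⊕opad) ∥ inner = 25 5c 5c ∥ 9c ee.
Outer hash (tag): even-index sum = 367 mod 256 = 111; odd-index sum = 248 mod 256 = 248 → 6f f8.

6ff8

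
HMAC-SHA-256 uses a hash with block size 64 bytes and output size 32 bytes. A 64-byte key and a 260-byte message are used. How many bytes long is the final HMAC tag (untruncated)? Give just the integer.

32

The tag is one SHA-256 digest: 32 bytes.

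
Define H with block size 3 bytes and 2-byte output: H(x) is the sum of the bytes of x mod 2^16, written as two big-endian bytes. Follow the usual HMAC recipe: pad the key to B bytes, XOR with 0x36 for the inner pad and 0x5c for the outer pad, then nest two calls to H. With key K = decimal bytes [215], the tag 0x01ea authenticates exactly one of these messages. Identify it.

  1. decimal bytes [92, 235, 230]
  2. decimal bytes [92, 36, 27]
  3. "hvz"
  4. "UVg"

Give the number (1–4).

Key decimal bytes [215] = d7 is 1 byte ≤ B = 3; zero-pad to 3 bytes: K' = d7 00 00.
K' ⊕ ipad = e1 36 36; K' ⊕ opad = 8b 5c 5c.
m1: inner = H(e1 36 36 5c eb e6) = 03 7a; tag = H(8b 5c 5c 03 7a) = 01c0
m2: inner = H(e1 36 36 5c 24 1b) = 01 e8; tag = H(8b 5c 5c 01 e8) = 022c
m3: inner = H(e1 36 36 68 76 7a) = 02 a5; tag = H(8b 5c 5c 02 a5) = 01ea ← matches
m4: inner = H(e1 36 36 55 56 67) = 02 5f; tag = H(8b 5c 5c 02 5f) = 01a4

3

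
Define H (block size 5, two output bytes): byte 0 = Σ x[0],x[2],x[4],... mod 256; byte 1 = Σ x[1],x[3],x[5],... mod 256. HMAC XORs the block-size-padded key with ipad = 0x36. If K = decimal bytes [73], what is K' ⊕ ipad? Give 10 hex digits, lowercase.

Key decimal bytes [73] = 49 is 1 byte ≤ B = 5; zero-pad to 5 bytes: K' = 49 00 00 00 00.
XOR each byte with 0x36: 49⊕36=7f, 00⊕36=36, 00⊕36=36, 00⊕36=36, 00⊕36=36.

7f36363636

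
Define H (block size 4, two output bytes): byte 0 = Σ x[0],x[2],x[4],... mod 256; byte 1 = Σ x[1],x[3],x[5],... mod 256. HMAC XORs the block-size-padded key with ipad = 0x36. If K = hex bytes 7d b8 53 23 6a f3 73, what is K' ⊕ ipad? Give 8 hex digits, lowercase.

9bf83636

Key hex bytes 7d b8 53 23 6a f3 73 is 7 bytes > B = 4, so hash it first: H(key) = ad ce, then zero-pad to 4 bytes: K' = ad ce 00 00.
XOR each byte with 0x36: ad⊕36=9b, ce⊕36=f8, 00⊕36=36, 00⊕36=36.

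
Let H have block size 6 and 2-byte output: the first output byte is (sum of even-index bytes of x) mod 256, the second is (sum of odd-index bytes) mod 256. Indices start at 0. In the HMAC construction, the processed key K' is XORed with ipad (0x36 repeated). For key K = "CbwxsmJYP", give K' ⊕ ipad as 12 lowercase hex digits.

Key "CbwxsmJYP" = 43 62 77 78 73 6d 4a 59 50 is 9 bytes > B = 6, so hash it first: H(key) = c7 a0, then zero-pad to 6 bytes: K' = c7 a0 00 00 00 00.
XOR each byte with 0x36: c7⊕36=f1, a0⊕36=96, 00⊕36=36, 00⊕36=36, 00⊕36=36, 00⊕36=36.

f19636363636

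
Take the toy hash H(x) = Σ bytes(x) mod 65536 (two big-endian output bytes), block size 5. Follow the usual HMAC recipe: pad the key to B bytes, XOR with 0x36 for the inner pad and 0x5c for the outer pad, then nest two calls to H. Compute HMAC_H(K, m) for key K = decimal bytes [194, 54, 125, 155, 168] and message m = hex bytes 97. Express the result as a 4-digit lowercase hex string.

0308

Key decimal bytes [194, 54, 125, 155, 168] = c2 36 7d 9b a8 is exactly B = 5 bytes: K' = c2 36 7d 9b a8.
K' ⊕ ipad = f4 00 4b ad 9e.  K' ⊕ opad = 9e 6a 21 c7 f4.
Inner input = (K'⊕ipad) ∥ m = f4 00 4b ad 9e ∥ 97.
Inner hash: sum = 244+0+75+173+158+151 = 801 → 03 21.
Outer input = (K'⊕opad) ∥ inner = 9e 6a 21 c7 f4 ∥ 03 21.
Outer hash (tag): sum = 158+106+33+199+244+3+33 = 776 → 03 08.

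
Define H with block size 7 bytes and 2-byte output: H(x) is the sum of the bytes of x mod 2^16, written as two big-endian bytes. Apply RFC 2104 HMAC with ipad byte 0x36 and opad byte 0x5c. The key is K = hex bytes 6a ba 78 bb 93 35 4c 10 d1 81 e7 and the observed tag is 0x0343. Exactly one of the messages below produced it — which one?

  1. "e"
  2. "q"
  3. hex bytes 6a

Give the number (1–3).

2

Key hex bytes 6a ba 78 bb 93 35 4c 10 d1 81 e7 is 11 bytes > B = 7, so hash it first: H(key) = 05 b4, then zero-pad to 7 bytes: K' = 05 b4 00 00 00 00 00.
K' ⊕ ipad = 33 82 36 36 36 36 36; K' ⊕ opad = 59 e8 5c 5c 5c 5c 5c.
m1: inner = H(33 82 36 36 36 36 36 65) = 02 28; tag = H(59 e8 5c 5c 5c 5c 5c 02 28) = 0337
m2: inner = H(33 82 36 36 36 36 36 71) = 02 34; tag = H(59 e8 5c 5c 5c 5c 5c 02 34) = 0343 ← matches
m3: inner = H(33 82 36 36 36 36 36 6a) = 02 2d; tag = H(59 e8 5c 5c 5c 5c 5c 02 2d) = 033c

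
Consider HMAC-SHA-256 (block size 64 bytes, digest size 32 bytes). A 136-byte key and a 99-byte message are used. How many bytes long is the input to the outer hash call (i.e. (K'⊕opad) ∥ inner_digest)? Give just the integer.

Key is 136 > 64 bytes, so it is hashed to 32 bytes then zero-padded to 64: |K'| = 64.
Outer input = (K'⊕opad) ∥ H(inner) → 64 + 32 = 96 bytes.

96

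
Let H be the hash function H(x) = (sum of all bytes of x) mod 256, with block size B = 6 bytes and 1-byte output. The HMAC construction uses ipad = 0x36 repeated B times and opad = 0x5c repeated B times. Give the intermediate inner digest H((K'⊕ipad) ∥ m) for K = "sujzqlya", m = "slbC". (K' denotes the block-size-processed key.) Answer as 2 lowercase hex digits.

Key "sujzqlya" = 73 75 6a 7a 71 6c 79 61 is 8 bytes > B = 6, so hash it first: H(key) = 83, then zero-pad to 6 bytes: K' = 83 00 00 00 00 00.
K' ⊕ ipad = b5 36 36 36 36 36.
Inner input = b5 36 36 36 36 36 ∥ 73 6c 62 43.
Inner hash: sum = 181+54+54+54+54+54+115+108+98+67 = 839; mod 256 = 71 → 47.

47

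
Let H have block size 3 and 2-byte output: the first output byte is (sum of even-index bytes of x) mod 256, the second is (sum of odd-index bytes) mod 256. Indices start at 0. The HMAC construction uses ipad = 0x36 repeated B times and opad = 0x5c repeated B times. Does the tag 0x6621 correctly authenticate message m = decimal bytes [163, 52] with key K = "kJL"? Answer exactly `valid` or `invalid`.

Key "kJL" = 6b 4a 4c is exactly B = 3 bytes: K' = 6b 4a 4c.
K' ⊕ ipad = 5d 7c 7a; K' ⊕ opad = 37 16 10.
Inner hash: even-index sum = 267 mod 256 = 11; odd-index sum = 287 mod 256 = 31 → 0b 1f.
Outer hash (recomputed tag): even-index sum = 102 mod 256 = 102; odd-index sum = 33 mod 256 = 33 → 66 21.
Recomputed tag = 6621; claimed = 6621 → match.

valid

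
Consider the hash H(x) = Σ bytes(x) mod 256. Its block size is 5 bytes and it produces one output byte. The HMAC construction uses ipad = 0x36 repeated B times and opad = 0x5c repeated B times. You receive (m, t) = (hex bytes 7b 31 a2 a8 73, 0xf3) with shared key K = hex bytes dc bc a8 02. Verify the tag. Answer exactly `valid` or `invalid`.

valid

Key hex bytes dc bc a8 02 is 4 bytes ≤ B = 5; zero-pad to 5 bytes: K' = dc bc a8 02 00.
K' ⊕ ipad = ea 8a 9e 34 36; K' ⊕ opad = 80 e0 f4 5e 5c.
Inner hash: sum = 234+138+158+52+54+123+49+162+168+115 = 1253; mod 256 = 229 → e5.
Outer hash (recomputed tag): sum = 128+224+244+94+92+229 = 1011; mod 256 = 243 → f3.
Recomputed tag = f3; claimed = f3 → match.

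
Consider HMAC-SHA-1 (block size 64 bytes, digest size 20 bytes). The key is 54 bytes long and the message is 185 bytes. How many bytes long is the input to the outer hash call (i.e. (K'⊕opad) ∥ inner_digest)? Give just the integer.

84

Key is 54 ≤ 64 bytes, zero-padded: |K'| = 64.
Outer input = (K'⊕opad) ∥ H(inner) → 64 + 20 = 84 bytes.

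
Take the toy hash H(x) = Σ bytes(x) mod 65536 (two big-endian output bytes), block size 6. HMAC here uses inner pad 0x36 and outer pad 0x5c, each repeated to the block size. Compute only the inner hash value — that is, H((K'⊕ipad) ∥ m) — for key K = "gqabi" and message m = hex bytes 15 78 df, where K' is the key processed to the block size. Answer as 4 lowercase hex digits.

0344

Key "gqabi" = 67 71 61 62 69 is 5 bytes ≤ B = 6; zero-pad to 6 bytes: K' = 67 71 61 62 69 00.
K' ⊕ ipad = 51 47 57 54 5f 36.
Inner input = 51 47 57 54 5f 36 ∥ 15 78 df.
Inner hash: sum = 81+71+87+84+95+54+21+120+223 = 836 → 03 44.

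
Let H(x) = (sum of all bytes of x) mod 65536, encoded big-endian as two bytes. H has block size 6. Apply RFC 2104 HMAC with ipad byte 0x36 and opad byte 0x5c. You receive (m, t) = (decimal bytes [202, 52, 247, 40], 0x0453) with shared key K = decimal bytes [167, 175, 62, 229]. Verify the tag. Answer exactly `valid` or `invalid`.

Key decimal bytes [167, 175, 62, 229] = a7 af 3e e5 is 4 bytes ≤ B = 6; zero-pad to 6 bytes: K' = a7 af 3e e5 00 00.
K' ⊕ ipad = 91 99 08 d3 36 36; K' ⊕ opad = fb f3 62 b9 5c 5c.
Inner hash: sum = 145+153+8+211+54+54+202+52+247+40 = 1166 → 04 8e.
Outer hash (recomputed tag): sum = 251+243+98+185+92+92+4+142 = 1107 → 04 53.
Recomputed tag = 0453; claimed = 0453 → match.

valid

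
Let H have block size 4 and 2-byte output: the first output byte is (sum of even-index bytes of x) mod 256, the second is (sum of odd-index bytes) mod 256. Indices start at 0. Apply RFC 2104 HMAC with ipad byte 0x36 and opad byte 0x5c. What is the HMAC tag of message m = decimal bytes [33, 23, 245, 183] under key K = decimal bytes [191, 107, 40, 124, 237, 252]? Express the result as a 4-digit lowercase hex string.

12f4

Key decimal bytes [191, 107, 40, 124, 237, 252] = bf 6b 28 7c ed fc is 6 bytes > B = 4, so hash it first: H(key) = d4 e3, then zero-pad to 4 bytes: K' = d4 e3 00 00.
K' ⊕ ipad = e2 d5 36 36.  K' ⊕ opad = 88 bf 5c 5c.
Inner input = (K'⊕ipad) ∥ m = e2 d5 36 36 ∥ 21 17 f5 b7.
Inner hash: even-index sum = 558 mod 256 = 46; odd-index sum = 473 mod 256 = 217 → 2e d9.
Outer input = (K'⊕opad) ∥ inner = 88 bf 5c 5c ∥ 2e d9.
Outer hash (tag): even-index sum = 274 mod 256 = 18; odd-index sum = 500 mod 256 = 244 → 12 f4.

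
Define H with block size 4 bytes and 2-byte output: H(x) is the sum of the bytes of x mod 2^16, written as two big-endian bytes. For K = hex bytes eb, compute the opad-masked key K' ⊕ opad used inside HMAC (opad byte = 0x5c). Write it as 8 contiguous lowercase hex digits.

Key hex bytes eb is 1 byte ≤ B = 4; zero-pad to 4 bytes: K' = eb 00 00 00.
XOR each byte with 0x5c: eb⊕5c=b7, 00⊕5c=5c, 00⊕5c=5c, 00⊕5c=5c.

b75c5c5c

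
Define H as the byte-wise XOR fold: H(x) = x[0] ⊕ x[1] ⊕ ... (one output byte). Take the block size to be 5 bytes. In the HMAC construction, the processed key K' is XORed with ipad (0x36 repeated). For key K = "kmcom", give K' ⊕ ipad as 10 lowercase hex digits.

Key "kmcom" = 6b 6d 63 6f 6d is exactly B = 5 bytes: K' = 6b 6d 63 6f 6d.
XOR each byte with 0x36: 6b⊕36=5d, 6d⊕36=5b, 63⊕36=55, 6f⊕36=59, 6d⊕36=5b.

5d5b55595b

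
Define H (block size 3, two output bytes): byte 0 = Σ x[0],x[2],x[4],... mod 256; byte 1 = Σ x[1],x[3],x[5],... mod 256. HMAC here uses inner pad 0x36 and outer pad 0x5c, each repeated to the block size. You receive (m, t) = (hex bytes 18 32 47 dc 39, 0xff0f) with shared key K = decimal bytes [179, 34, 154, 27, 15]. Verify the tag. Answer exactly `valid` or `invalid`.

valid

Key decimal bytes [179, 34, 154, 27, 15] = b3 22 9a 1b 0f is 5 bytes > B = 3, so hash it first: H(key) = 5c 3d, then zero-pad to 3 bytes: K' = 5c 3d 00.
K' ⊕ ipad = 6a 0b 36; K' ⊕ opad = 00 61 5c.
Inner hash: even-index sum = 430 mod 256 = 174; odd-index sum = 163 mod 256 = 163 → ae a3.
Outer hash (recomputed tag): even-index sum = 255 mod 256 = 255; odd-index sum = 271 mod 256 = 15 → ff 0f.
Recomputed tag = ff0f; claimed = ff0f → match.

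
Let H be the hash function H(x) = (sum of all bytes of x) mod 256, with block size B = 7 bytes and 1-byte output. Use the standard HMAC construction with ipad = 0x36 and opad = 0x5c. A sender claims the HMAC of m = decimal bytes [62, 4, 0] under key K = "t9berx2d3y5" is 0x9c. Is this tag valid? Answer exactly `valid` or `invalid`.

Key "t9berx2d3y5" = 74 39 62 65 72 78 32 64 33 79 35 is 11 bytes > B = 7, so hash it first: H(key) = d5, then zero-pad to 7 bytes: K' = d5 00 00 00 00 00 00.
K' ⊕ ipad = e3 36 36 36 36 36 36; K' ⊕ opad = 89 5c 5c 5c 5c 5c 5c.
Inner hash: sum = 227+54+54+54+54+54+54+62+4+0 = 617; mod 256 = 105 → 69.
Outer hash (recomputed tag): sum = 137+92+92+92+92+92+92+105 = 794; mod 256 = 26 → 1a.
Recomputed tag = 1a; claimed = 9c → mismatch.

invalid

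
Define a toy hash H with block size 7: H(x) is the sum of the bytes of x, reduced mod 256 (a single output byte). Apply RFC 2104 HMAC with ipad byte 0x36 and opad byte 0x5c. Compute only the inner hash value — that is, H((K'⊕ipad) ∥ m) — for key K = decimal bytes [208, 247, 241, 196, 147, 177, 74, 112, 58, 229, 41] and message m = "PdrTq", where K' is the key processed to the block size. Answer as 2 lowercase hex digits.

23

Key decimal bytes [208, 247, 241, 196, 147, 177, 74, 112, 58, 229, 41] = d0 f7 f1 c4 93 b1 4a 70 3a e5 29 is 11 bytes > B = 7, so hash it first: H(key) = c2, then zero-pad to 7 bytes: K' = c2 00 00 00 00 00 00.
K' ⊕ ipad = f4 36 36 36 36 36 36.
Inner input = f4 36 36 36 36 36 36 ∥ 50 64 72 54 71.
Inner hash: sum = 244+54+54+54+54+54+54+80+100+114+84+113 = 1059; mod 256 = 35 → 23.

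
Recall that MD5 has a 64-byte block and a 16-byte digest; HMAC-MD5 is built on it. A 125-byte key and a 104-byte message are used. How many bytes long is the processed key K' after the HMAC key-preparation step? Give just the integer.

Key is 125 > 64 bytes, so it is hashed to 16 bytes then zero-padded to 64: |K'| = 64.

64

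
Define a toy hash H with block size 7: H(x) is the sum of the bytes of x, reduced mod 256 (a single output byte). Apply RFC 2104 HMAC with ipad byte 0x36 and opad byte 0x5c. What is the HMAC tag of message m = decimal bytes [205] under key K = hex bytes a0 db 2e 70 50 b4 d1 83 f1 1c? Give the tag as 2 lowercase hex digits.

a3

Key hex bytes a0 db 2e 70 50 b4 d1 83 f1 1c is 10 bytes > B = 7, so hash it first: H(key) = 7e, then zero-pad to 7 bytes: K' = 7e 00 00 00 00 00 00.
K' ⊕ ipad = 48 36 36 36 36 36 36.  K' ⊕ opad = 22 5c 5c 5c 5c 5c 5c.
Inner input = (K'⊕ipad) ∥ m = 48 36 36 36 36 36 36 ∥ cd.
Inner hash: sum = 72+54+54+54+54+54+54+205 = 601; mod 256 = 89 → 59.
Outer input = (K'⊕opad) ∥ inner = 22 5c 5c 5c 5c 5c 5c ∥ 59.
Outer hash (tag): sum = 34+92+92+92+92+92+92+89 = 675; mod 256 = 163 → a3.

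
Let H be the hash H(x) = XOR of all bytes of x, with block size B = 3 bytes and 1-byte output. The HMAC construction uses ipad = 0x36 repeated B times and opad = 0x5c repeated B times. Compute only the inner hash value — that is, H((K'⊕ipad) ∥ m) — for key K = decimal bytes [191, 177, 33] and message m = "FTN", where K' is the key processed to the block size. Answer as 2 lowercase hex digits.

45

Key decimal bytes [191, 177, 33] = bf b1 21 is exactly B = 3 bytes: K' = bf b1 21.
K' ⊕ ipad = 89 87 17.
Inner input = 89 87 17 ∥ 46 54 4e.
Inner hash: XOR 89⊕87⊕17⊕46⊕54⊕4e = 45.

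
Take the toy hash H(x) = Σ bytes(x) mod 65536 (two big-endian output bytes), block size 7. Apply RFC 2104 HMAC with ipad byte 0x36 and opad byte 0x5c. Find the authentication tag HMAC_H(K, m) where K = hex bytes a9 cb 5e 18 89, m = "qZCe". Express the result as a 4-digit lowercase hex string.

0433

Key hex bytes a9 cb 5e 18 89 is 5 bytes ≤ B = 7; zero-pad to 7 bytes: K' = a9 cb 5e 18 89 00 00.
K' ⊕ ipad = 9f fd 68 2e bf 36 36.  K' ⊕ opad = f5 97 02 44 d5 5c 5c.
Inner input = (K'⊕ipad) ∥ m = 9f fd 68 2e bf 36 36 ∥ 71 5a 43 65.
Inner hash: sum = 159+253+104+46+191+54+54+113+90+67+101 = 1232 → 04 d0.
Outer input = (K'⊕opad) ∥ inner = f5 97 02 44 d5 5c 5c ∥ 04 d0.
Outer hash (tag): sum = 245+151+2+68+213+92+92+4+208 = 1075 → 04 33.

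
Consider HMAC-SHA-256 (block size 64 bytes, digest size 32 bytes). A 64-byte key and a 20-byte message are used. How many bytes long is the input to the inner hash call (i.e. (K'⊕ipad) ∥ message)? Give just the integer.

Key is 64 ≤ 64 bytes, zero-padded: |K'| = 64.
Inner input = (K'⊕ipad) ∥ m → 64 + 20 = 84 bytes.

84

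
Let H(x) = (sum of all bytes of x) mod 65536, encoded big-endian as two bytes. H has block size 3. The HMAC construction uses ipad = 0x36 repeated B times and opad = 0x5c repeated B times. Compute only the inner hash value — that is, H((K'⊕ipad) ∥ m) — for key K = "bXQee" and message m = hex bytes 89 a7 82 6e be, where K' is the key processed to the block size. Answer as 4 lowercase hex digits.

Key "bXQee" = 62 58 51 65 65 is 5 bytes > B = 3, so hash it first: H(key) = 01 d5, then zero-pad to 3 bytes: K' = 01 d5 00.
K' ⊕ ipad = 37 e3 36.
Inner input = 37 e3 36 ∥ 89 a7 82 6e be.
Inner hash: sum = 55+227+54+137+167+130+110+190 = 1070 → 04 2e.

042e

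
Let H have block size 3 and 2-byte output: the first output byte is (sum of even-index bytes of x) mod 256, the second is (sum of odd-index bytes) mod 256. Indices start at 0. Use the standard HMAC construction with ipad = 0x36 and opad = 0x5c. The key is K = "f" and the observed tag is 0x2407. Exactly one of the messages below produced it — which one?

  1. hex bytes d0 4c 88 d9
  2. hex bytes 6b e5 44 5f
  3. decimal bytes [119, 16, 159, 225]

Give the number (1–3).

1

Key "f" = 66 is 1 byte ≤ B = 3; zero-pad to 3 bytes: K' = 66 00 00.
K' ⊕ ipad = 50 36 36; K' ⊕ opad = 3a 5c 5c.
m1: inner = H(50 36 36 d0 4c 88 d9) = ab 8e; tag = H(3a 5c 5c ab 8e) = 2407 ← matches
m2: inner = H(50 36 36 6b e5 44 5f) = ca e5; tag = H(3a 5c 5c ca e5) = 7b26
m3: inner = H(50 36 36 77 10 9f e1) = 77 4c; tag = H(3a 5c 5c 77 4c) = e2d3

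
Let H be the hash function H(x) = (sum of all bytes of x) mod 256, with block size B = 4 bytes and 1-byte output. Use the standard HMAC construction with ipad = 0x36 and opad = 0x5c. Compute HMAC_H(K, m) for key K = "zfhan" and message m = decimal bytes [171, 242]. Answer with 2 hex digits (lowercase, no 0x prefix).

Key "zfhan" = 7a 66 68 61 6e is 5 bytes > B = 4, so hash it first: H(key) = 17, then zero-pad to 4 bytes: K' = 17 00 00 00.
K' ⊕ ipad = 21 36 36 36.  K' ⊕ opad = 4b 5c 5c 5c.
Inner input = (K'⊕ipad) ∥ m = 21 36 36 36 ∥ ab f2.
Inner hash: sum = 33+54+54+54+171+242 = 608; mod 256 = 96 → 60.
Outer input = (K'⊕opad) ∥ inner = 4b 5c 5c 5c ∥ 60.
Outer hash (tag): sum = 75+92+92+92+96 = 447; mod 256 = 191 → bf.

bf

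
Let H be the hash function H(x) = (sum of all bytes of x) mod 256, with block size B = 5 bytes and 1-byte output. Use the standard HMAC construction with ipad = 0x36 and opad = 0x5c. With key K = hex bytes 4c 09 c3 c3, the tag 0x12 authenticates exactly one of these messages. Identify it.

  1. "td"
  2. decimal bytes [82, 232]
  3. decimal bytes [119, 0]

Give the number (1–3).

2

Key hex bytes 4c 09 c3 c3 is 4 bytes ≤ B = 5; zero-pad to 5 bytes: K' = 4c 09 c3 c3 00.
K' ⊕ ipad = 7a 3f f5 f5 36; K' ⊕ opad = 10 55 9f 9f 5c.
m1: inner = H(7a 3f f5 f5 36 74 64) = b1; tag = H(10 55 9f 9f 5c b1) = b0
m2: inner = H(7a 3f f5 f5 36 52 e8) = 13; tag = H(10 55 9f 9f 5c 13) = 12 ← matches
m3: inner = H(7a 3f f5 f5 36 77 00) = 50; tag = H(10 55 9f 9f 5c 50) = 4f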